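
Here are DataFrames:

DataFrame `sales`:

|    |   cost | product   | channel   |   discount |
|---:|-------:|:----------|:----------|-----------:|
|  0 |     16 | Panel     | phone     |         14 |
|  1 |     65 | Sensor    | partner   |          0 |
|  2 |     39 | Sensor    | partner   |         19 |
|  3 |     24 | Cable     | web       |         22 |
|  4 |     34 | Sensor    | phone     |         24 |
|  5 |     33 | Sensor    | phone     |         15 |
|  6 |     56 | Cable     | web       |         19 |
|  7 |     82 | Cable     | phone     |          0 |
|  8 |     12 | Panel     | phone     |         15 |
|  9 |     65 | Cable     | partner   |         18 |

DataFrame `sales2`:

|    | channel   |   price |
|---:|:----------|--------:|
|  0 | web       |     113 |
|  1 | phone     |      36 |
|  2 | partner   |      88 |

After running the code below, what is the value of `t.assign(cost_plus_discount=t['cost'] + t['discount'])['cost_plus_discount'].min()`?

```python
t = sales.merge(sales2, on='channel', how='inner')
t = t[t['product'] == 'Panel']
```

merge on 'channel' (how='inner') → 10 rows:
   cost product  channel  discount  price
0    16   Panel    phone        14     36
1    65  Sensor  partner         0     88
2    39  Sensor  partner        19     88
3    24   Cable      web        22    113
4    34  Sensor    phone        24     36
5    33  Sensor    phone        15     36
6    56   Cable      web        19    113
7    82   Cable    phone         0     36
8    12   Panel    phone        15     36
9    65   Cable  partner        18     88
filter rows where product == 'Panel':
   cost product channel  discount  price
0    16   Panel   phone        14     36
8    12   Panel   phone        15     36
add column cost_plus_discount = t['cost'] + t['discount']:
   cost product channel  discount  price  cost_plus_discount
0    16   Panel   phone        14     36                  30
8    12   Panel   phone        15     36                  27
Reading off the min of column 'cost_plus_discount', we get 27.

27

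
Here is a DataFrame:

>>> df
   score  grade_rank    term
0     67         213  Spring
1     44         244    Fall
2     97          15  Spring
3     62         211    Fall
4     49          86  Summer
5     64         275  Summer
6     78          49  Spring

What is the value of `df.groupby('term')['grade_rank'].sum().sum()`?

group by term, sum of grade_rank:
term
Fall      455
Spring    277
Summer    361
Name: grade_rank, dtype: int64
Reading off the sum of the resulting series, we get 1093.

1093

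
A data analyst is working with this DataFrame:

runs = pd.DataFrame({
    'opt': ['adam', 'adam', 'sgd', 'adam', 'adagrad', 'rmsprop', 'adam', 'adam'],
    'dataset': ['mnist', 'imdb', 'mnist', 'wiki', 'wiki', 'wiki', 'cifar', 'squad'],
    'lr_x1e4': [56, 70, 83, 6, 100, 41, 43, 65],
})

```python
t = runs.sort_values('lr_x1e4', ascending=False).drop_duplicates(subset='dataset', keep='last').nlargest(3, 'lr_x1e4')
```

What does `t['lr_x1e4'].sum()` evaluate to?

sort by lr_x1e4 descending:
       opt dataset  lr_x1e4
4  adagrad    wiki      100
2      sgd   mnist       83
1     adam    imdb       70
7     adam   squad       65
0     adam   mnist       56
6     adam   cifar       43
5  rmsprop    wiki       41
3     adam    wiki        6
drop duplicate dataset (keep=last):
    opt dataset  lr_x1e4
1  adam    imdb       70
7  adam   squad       65
0  adam   mnist       56
6  adam   cifar       43
3  adam    wiki        6
take 3 rows with largest lr_x1e4:
    opt dataset  lr_x1e4
1  adam    imdb       70
7  adam   squad       65
0  adam   mnist       56
Then the sum of column 'lr_x1e4': 191

191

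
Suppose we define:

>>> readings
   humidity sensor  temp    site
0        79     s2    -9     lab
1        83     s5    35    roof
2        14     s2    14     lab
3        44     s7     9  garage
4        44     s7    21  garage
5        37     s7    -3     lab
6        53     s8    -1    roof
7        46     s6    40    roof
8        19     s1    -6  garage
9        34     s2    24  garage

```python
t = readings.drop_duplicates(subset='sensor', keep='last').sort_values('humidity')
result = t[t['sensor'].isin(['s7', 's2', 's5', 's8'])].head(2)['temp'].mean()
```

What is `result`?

10.5

drop duplicate sensor (keep=last):
   humidity sensor  temp    site
1        83     s5    35    roof
5        37     s7    -3     lab
6        53     s8    -1    roof
7        46     s6    40    roof
8        19     s1    -6  garage
9        34     s2    24  garage
sort by humidity:
   humidity sensor  temp    site
8        19     s1    -6  garage
9        34     s2    24  garage
5        37     s7    -3     lab
7        46     s6    40    roof
6        53     s8    -1    roof
1        83     s5    35    roof
filter rows where sensor in ['s7', 's2', 's5', 's8']:
   humidity sensor  temp    site
9        34     s2    24  garage
5        37     s7    -3     lab
6        53     s8    -1    roof
1        83     s5    35    roof
take first 2 rows:
   humidity sensor  temp    site
9        34     s2    24  garage
5        37     s7    -3     lab
Taking the mean of column 'temp' gives 10.5.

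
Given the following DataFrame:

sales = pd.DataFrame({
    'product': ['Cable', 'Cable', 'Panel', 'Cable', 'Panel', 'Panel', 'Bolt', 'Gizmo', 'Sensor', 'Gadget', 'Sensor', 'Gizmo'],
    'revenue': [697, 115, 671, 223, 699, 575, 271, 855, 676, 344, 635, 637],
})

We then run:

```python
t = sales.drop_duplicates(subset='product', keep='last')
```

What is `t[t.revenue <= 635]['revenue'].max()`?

635

drop duplicate product (keep=last):
   product  revenue
3    Cable      223
5    Panel      575
6     Bolt      271
9   Gadget      344
10  Sensor      635
11   Gizmo      637
filter rows where revenue <= 635:
   product  revenue
3    Cable      223
5    Panel      575
6     Bolt      271
9   Gadget      344
10  Sensor      635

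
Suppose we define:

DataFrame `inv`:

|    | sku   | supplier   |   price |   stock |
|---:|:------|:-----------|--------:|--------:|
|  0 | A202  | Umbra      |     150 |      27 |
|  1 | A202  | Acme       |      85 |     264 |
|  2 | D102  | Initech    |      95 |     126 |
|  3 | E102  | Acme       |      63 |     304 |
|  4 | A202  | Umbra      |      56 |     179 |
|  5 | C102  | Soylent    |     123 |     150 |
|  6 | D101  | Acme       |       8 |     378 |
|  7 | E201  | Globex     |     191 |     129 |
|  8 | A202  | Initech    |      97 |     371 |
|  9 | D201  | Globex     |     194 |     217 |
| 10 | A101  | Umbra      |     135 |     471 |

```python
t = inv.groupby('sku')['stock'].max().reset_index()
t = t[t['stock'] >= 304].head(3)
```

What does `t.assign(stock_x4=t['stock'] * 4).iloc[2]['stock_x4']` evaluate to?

1512

group by sku, max of stock:
sku
A101    471
A202    371
C102    150
D101    378
D102    126
D201    217
E102    304
E201    129
Name: stock, dtype: int64
reset_index():
    sku  stock
0  A101    471
1  A202    371
2  C102    150
3  D101    378
4  D102    126
5  D201    217
6  E102    304
7  E201    129
filter rows where stock >= 304:
    sku  stock
0  A101    471
1  A202    371
3  D101    378
6  E102    304
take first 3 rows:
    sku  stock
0  A101    471
1  A202    371
3  D101    378
add column stock_x4 = t['stock'] * 4:
    sku  stock  stock_x4
0  A101    471      1884
1  A202    371      1484
3  D101    378      1512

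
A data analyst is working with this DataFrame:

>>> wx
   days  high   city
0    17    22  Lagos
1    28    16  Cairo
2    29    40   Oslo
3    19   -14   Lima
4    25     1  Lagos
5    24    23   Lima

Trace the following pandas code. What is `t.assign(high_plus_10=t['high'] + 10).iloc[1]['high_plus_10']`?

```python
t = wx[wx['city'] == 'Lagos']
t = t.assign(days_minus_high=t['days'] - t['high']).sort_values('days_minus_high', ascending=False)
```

filter rows where city == 'Lagos':
   days  high   city
0    17    22  Lagos
4    25     1  Lagos
add column days_minus_high = t['days'] - t['high']:
   days  high   city  days_minus_high
0    17    22  Lagos               -5
4    25     1  Lagos               24
sort by days_minus_high descending:
   days  high   city  days_minus_high
4    25     1  Lagos               24
0    17    22  Lagos               -5
add column high_plus_10 = t['high'] + 10:
   days  high   city  days_minus_high  high_plus_10
4    25     1  Lagos               24            11
0    17    22  Lagos               -5            32

32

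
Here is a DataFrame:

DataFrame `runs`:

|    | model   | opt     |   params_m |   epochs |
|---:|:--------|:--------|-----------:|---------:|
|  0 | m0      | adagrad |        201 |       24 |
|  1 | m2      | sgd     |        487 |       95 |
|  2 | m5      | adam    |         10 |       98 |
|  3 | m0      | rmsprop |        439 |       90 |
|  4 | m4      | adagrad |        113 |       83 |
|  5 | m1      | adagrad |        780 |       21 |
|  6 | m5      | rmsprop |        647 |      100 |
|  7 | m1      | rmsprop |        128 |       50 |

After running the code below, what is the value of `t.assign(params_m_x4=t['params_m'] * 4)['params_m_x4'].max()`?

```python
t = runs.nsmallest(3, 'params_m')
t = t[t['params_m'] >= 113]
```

512

take 3 rows with smallest params_m:
  model      opt  params_m  epochs
2    m5     adam        10      98
4    m4  adagrad       113      83
7    m1  rmsprop       128      50
filter rows where params_m >= 113:
  model      opt  params_m  epochs
4    m4  adagrad       113      83
7    m1  rmsprop       128      50
add column params_m_x4 = t['params_m'] * 4:
  model      opt  params_m  epochs  params_m_x4
4    m4  adagrad       113      83          452
7    m1  rmsprop       128      50          512
Taking the max of column 'params_m_x4' gives 512.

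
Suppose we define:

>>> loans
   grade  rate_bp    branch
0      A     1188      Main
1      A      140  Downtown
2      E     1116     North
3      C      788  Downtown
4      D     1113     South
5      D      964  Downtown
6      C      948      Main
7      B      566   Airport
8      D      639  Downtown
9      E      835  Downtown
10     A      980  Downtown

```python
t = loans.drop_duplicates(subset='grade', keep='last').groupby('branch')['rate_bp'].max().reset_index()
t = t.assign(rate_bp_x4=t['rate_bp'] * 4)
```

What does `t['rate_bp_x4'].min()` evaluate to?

drop duplicate grade (keep=last):
   grade  rate_bp    branch
6      C      948      Main
7      B      566   Airport
8      D      639  Downtown
9      E      835  Downtown
10     A      980  Downtown
group by branch, max of rate_bp:
branch
Airport     566
Downtown    980
Main        948
Name: rate_bp, dtype: int64
reset_index():
     branch  rate_bp
0   Airport      566
1  Downtown      980
2      Main      948
add column rate_bp_x4 = t['rate_bp'] * 4:
     branch  rate_bp  rate_bp_x4
0   Airport      566        2264
1  Downtown      980        3920
2      Main      948        3792
Hence 2264.

2264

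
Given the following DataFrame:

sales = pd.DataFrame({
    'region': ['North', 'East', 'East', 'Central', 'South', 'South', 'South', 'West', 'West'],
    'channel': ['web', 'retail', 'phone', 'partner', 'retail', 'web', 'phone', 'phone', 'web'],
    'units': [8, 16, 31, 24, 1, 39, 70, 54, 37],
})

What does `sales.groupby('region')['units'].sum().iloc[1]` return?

47

group by region, sum of units:
region
Central     24
East        47
North        8
South      110
West        91
Name: units, dtype: int64
So iloc[1] = 47.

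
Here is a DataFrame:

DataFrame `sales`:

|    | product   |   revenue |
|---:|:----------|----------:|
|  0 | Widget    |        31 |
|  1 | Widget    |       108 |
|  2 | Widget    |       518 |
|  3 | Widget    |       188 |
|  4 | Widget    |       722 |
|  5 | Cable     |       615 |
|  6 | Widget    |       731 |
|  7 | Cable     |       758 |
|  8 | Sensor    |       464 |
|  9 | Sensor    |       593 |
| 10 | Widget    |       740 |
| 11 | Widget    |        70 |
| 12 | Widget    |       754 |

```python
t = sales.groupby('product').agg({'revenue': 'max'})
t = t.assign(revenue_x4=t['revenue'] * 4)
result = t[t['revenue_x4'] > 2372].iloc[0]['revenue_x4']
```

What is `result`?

group by product, max of revenue:
         revenue
product         
Cable        758
Sensor       593
Widget       754
add column revenue_x4 = t['revenue'] * 4:
         revenue  revenue_x4
product                     
Cable        758        3032
Sensor       593        2372
Widget       754        3016
filter rows where revenue_x4 > 2372:
         revenue  revenue_x4
product                     
Cable        758        3032
Widget       754        3016

3032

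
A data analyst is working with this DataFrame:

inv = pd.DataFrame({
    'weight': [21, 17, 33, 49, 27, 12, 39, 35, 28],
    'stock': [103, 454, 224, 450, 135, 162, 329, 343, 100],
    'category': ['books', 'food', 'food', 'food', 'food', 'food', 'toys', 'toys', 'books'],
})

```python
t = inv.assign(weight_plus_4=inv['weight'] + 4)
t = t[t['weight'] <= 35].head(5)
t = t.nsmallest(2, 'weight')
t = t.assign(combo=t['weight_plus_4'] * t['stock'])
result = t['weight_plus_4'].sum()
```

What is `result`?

add column weight_plus_4 = inv['weight'] + 4:
   weight  stock category  weight_plus_4
0      21    103    books             25
1      17    454     food             21
2      33    224     food             37
3      49    450     food             53
4      27    135     food             31
5      12    162     food             16
6      39    329     toys             43
7      35    343     toys             39
8      28    100    books             32
filter rows where weight <= 35:
   weight  stock category  weight_plus_4
0      21    103    books             25
1      17    454     food             21
2      33    224     food             37
4      27    135     food             31
5      12    162     food             16
7      35    343     toys             39
8      28    100    books             32
take first 5 rows:
   weight  stock category  weight_plus_4
0      21    103    books             25
1      17    454     food             21
2      33    224     food             37
4      27    135     food             31
5      12    162     food             16
take 2 rows with smallest weight:
   weight  stock category  weight_plus_4
5      12    162     food             16
1      17    454     food             21
add column combo = t['weight_plus_4'] * t['stock']:
   weight  stock category  weight_plus_4  combo
5      12    162     food             16   2592
1      17    454     food             21   9534
Finally, sum of column 'weight_plus_4' = 37.

37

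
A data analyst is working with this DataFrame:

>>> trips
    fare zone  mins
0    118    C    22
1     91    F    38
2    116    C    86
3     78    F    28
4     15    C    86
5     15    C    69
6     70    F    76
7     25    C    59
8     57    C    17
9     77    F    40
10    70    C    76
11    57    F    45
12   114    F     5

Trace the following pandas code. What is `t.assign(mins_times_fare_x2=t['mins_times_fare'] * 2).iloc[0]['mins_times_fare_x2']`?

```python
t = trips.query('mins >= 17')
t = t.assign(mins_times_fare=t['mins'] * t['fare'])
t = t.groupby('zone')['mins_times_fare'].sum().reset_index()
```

45322

filter rows where mins >= 17:
    fare zone  mins
0    118    C    22
1     91    F    38
2    116    C    86
3     78    F    28
4     15    C    86
5     15    C    69
6     70    F    76
7     25    C    59
8     57    C    17
9     77    F    40
10    70    C    76
11    57    F    45
add column mins_times_fare = t['mins'] * t['fare']:
    fare zone  mins  mins_times_fare
0    118    C    22             2596
1     91    F    38             3458
2    116    C    86             9976
3     78    F    28             2184
4     15    C    86             1290
5     15    C    69             1035
6     70    F    76             5320
7     25    C    59             1475
8     57    C    17              969
9     77    F    40             3080
10    70    C    76             5320
11    57    F    45             2565
group by zone, sum of mins_times_fare:
zone
C    22661
F    16607
Name: mins_times_fare, dtype: int64
reset_index():
  zone  mins_times_fare
0    C            22661
1    F            16607
add column mins_times_fare_x2 = t['mins_times_fare'] * 2:
  zone  mins_times_fare  mins_times_fare_x2
0    C            22661               45322
1    F            16607               33214
Finally, value at position 0, column 'mins_times_fare_x2' = 45322.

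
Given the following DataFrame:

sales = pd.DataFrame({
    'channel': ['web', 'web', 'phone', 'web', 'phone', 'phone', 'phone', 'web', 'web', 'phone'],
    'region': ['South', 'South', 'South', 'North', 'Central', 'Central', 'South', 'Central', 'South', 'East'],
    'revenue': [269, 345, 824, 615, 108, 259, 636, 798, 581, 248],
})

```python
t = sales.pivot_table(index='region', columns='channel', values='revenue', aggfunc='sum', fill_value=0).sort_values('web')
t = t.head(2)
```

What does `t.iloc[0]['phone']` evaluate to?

pivot: rows=region, cols=channel, sum(revenue):
channel  phone   web
region              
Central    367   798
East       248     0
North        0   615
South     1460  1195
sort by web:
channel  phone   web
region              
East       248     0
North        0   615
Central    367   798
South     1460  1195
take first 2 rows:
channel  phone  web
region             
East       248    0
North        0  615
So iloc[0]['phone'] = 248.

248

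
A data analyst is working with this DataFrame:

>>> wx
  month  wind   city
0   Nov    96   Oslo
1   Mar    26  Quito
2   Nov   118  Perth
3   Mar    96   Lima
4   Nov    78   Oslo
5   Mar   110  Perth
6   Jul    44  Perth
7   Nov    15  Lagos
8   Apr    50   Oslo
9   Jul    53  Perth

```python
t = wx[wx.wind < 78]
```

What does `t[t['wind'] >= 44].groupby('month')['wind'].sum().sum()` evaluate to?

filter rows where wind < 78:
  month  wind   city
1   Mar    26  Quito
6   Jul    44  Perth
7   Nov    15  Lagos
8   Apr    50   Oslo
9   Jul    53  Perth
filter rows where wind >= 44:
  month  wind   city
6   Jul    44  Perth
8   Apr    50   Oslo
9   Jul    53  Perth
group by month, sum of wind:
month
Apr    50
Jul    97
Name: wind, dtype: int64
Taking the sum of the resulting series gives 147.

147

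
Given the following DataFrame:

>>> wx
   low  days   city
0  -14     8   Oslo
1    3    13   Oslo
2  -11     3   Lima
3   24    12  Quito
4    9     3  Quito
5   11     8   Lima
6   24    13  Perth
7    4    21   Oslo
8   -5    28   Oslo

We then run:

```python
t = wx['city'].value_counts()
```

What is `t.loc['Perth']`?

value_counts of city:
city
Oslo     4
Lima     2
Quito    2
Perth    1
Name: count, dtype: int64
Reading off the value at index 'Perth', we get 1.

1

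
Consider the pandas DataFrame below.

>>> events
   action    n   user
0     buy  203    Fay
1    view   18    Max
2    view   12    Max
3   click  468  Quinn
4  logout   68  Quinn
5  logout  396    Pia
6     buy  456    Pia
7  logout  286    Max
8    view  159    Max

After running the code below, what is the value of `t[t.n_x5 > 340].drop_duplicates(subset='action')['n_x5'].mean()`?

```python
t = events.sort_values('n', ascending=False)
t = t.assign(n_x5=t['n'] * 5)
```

sort by n descending:
   action    n   user
3   click  468  Quinn
6     buy  456    Pia
5  logout  396    Pia
7  logout  286    Max
0     buy  203    Fay
8    view  159    Max
4  logout   68  Quinn
1    view   18    Max
2    view   12    Max
add column n_x5 = t['n'] * 5:
   action    n   user  n_x5
3   click  468  Quinn  2340
6     buy  456    Pia  2280
5  logout  396    Pia  1980
7  logout  286    Max  1430
0     buy  203    Fay  1015
8    view  159    Max   795
4  logout   68  Quinn   340
1    view   18    Max    90
2    view   12    Max    60
filter rows where n_x5 > 340:
   action    n   user  n_x5
3   click  468  Quinn  2340
6     buy  456    Pia  2280
5  logout  396    Pia  1980
7  logout  286    Max  1430
0     buy  203    Fay  1015
8    view  159    Max   795
drop duplicate action (keep=first):
   action    n   user  n_x5
3   click  468  Quinn  2340
6     buy  456    Pia  2280
5  logout  396    Pia  1980
8    view  159    Max   795
Reading off the mean of column 'n_x5', we get 1848.75.

1848.75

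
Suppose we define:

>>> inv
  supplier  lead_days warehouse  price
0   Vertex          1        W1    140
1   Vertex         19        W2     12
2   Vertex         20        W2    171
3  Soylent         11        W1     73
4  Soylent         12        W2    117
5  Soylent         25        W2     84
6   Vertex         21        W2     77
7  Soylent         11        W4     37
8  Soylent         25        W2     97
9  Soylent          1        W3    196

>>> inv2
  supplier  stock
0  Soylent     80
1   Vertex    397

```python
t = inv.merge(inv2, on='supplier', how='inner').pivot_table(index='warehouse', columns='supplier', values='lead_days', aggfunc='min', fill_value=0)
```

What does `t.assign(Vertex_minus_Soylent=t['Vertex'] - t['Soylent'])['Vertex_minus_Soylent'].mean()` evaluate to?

-3.75

merge on 'supplier' (how='inner') → 10 rows:
  supplier  lead_days warehouse  price  stock
0   Vertex          1        W1    140    397
1   Vertex         19        W2     12    397
2   Vertex         20        W2    171    397
3  Soylent         11        W1     73     80
4  Soylent         12        W2    117     80
5  Soylent         25        W2     84     80
6   Vertex         21        W2     77    397
7  Soylent         11        W4     37     80
8  Soylent         25        W2     97     80
9  Soylent          1        W3    196     80
pivot: rows=warehouse, cols=supplier, min(lead_days):
supplier   Soylent  Vertex
warehouse                 
W1              11       1
W2              12      19
W3               1       0
W4              11       0
add column Vertex_minus_Soylent = t['Vertex'] - t['Soylent']:
supplier   Soylent  Vertex  Vertex_minus_Soylent
warehouse                                       
W1              11       1                   -10
W2              12      19                     7
W3               1       0                    -1
W4              11       0                   -11
mean of column 'Vertex_minus_Soylent' → -3.75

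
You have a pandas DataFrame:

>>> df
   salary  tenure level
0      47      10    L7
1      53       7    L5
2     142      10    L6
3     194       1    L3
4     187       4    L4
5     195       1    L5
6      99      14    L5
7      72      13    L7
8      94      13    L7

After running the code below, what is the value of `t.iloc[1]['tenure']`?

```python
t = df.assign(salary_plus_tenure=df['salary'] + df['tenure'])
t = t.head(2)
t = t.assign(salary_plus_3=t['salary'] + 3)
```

7

add column salary_plus_tenure = df['salary'] + df['tenure']:
   salary  tenure level  salary_plus_tenure
0      47      10    L7                  57
1      53       7    L5                  60
2     142      10    L6                 152
3     194       1    L3                 195
4     187       4    L4                 191
5     195       1    L5                 196
6      99      14    L5                 113
7      72      13    L7                  85
8      94      13    L7                 107
take first 2 rows:
   salary  tenure level  salary_plus_tenure
0      47      10    L7                  57
1      53       7    L5                  60
add column salary_plus_3 = t['salary'] + 3:
   salary  tenure level  salary_plus_tenure  salary_plus_3
0      47      10    L7                  57             50
1      53       7    L5                  60             56
Taking the value at position 1, column 'tenure' gives 7.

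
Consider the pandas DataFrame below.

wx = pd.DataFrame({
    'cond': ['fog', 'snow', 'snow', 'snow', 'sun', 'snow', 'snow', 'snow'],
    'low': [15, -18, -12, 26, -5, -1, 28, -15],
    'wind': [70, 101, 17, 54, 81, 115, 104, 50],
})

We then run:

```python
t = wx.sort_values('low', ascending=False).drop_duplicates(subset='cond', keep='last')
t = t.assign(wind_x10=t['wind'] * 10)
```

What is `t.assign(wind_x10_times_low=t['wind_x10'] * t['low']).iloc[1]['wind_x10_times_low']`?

sort by low descending:
   cond  low  wind
6  snow   28   104
3  snow   26    54
0   fog   15    70
5  snow   -1   115
4   sun   -5    81
2  snow  -12    17
7  snow  -15    50
1  snow  -18   101
drop duplicate cond (keep=last):
   cond  low  wind
0   fog   15    70
4   sun   -5    81
1  snow  -18   101
add column wind_x10 = t['wind'] * 10:
   cond  low  wind  wind_x10
0   fog   15    70       700
4   sun   -5    81       810
1  snow  -18   101      1010
add column wind_x10_times_low = t['wind_x10'] * t['low']:
   cond  low  wind  wind_x10  wind_x10_times_low
0   fog   15    70       700               10500
4   sun   -5    81       810               -4050
1  snow  -18   101      1010              -18180
Finally, value at position 1, column 'wind_x10_times_low' = -4050.

-4050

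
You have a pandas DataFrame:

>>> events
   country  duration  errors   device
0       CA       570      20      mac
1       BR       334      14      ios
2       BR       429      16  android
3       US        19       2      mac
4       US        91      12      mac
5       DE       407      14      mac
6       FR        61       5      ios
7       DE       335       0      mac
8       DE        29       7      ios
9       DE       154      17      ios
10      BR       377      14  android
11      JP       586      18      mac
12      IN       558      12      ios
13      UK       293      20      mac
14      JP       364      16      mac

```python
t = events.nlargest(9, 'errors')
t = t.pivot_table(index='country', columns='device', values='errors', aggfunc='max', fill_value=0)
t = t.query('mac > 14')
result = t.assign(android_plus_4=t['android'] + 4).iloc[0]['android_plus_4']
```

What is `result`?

take 9 rows with largest errors:
   country  duration  errors   device
0       CA       570      20      mac
13      UK       293      20      mac
11      JP       586      18      mac
9       DE       154      17      ios
2       BR       429      16  android
14      JP       364      16      mac
1       BR       334      14      ios
5       DE       407      14      mac
10      BR       377      14  android
pivot: rows=country, cols=device, max(errors):
device   android  ios  mac
country                   
BR            16   14    0
CA             0    0   20
DE             0   17   14
JP             0    0   18
UK             0    0   20
filter rows where mac > 14:
device   android  ios  mac
country                   
CA             0    0   20
JP             0    0   18
UK             0    0   20
add column android_plus_4 = t['android'] + 4:
device   android  ios  mac  android_plus_4
country                                   
CA             0    0   20               4
JP             0    0   18               4
UK             0    0   20               4

4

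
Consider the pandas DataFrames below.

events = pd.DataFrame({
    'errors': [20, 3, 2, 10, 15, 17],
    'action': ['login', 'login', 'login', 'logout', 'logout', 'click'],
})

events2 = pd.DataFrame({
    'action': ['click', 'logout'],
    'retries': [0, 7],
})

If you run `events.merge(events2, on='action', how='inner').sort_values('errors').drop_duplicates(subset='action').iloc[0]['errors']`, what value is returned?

merge on 'action' (how='inner') → 3 rows:
   errors  action  retries
0      10  logout        7
1      15  logout        7
2      17   click        0
sort by errors:
   errors  action  retries
0      10  logout        7
1      15  logout        7
2      17   click        0
drop duplicate action (keep=first):
   errors  action  retries
0      10  logout        7
2      17   click        0
value at position 0, column 'errors' → 10

10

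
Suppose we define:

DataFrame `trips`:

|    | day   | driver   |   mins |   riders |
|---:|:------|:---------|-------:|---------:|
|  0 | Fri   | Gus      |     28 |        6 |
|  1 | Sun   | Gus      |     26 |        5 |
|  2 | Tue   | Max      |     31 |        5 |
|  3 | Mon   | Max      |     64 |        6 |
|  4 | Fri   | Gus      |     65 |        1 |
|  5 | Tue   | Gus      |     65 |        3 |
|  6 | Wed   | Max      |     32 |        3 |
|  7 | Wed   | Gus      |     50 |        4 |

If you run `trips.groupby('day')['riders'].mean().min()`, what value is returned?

3.5

group by day, mean of riders:
day
Fri    3.5
Mon    6.0
Sun    5.0
Tue    4.0
Wed    3.5
Name: riders, dtype: float64
Then the min of the resulting series: 3.5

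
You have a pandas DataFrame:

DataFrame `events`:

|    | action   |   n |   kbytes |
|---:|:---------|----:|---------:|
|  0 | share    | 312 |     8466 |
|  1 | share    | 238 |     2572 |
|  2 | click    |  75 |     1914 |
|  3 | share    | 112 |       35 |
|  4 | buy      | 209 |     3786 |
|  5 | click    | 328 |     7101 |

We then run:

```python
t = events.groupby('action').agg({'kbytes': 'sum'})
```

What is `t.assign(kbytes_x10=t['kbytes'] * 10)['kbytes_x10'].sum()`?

238740

group by action, sum of kbytes:
        kbytes
action        
buy       3786
click     9015
share    11073
add column kbytes_x10 = t['kbytes'] * 10:
        kbytes  kbytes_x10
action                    
buy       3786       37860
click     9015       90150
share    11073      110730
Reading off the sum of column 'kbytes_x10', we get 238740.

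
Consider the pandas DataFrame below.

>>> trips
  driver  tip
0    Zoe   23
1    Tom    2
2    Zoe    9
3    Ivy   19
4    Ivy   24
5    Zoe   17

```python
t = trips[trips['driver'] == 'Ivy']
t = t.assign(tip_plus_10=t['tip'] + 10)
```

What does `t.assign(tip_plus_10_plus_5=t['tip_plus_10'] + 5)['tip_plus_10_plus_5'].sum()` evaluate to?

73

filter rows where driver == 'Ivy':
  driver  tip
3    Ivy   19
4    Ivy   24
add column tip_plus_10 = t['tip'] + 10:
  driver  tip  tip_plus_10
3    Ivy   19           29
4    Ivy   24           34
add column tip_plus_10_plus_5 = t['tip_plus_10'] + 5:
  driver  tip  tip_plus_10  tip_plus_10_plus_5
3    Ivy   19           29                  34
4    Ivy   24           34                  39
The sum of column 'tip_plus_10_plus_5' is 73.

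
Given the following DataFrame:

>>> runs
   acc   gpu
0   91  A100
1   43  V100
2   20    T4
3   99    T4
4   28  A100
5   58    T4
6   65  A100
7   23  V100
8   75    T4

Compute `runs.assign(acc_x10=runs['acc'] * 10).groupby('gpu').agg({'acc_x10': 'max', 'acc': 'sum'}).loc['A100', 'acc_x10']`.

add column acc_x10 = runs['acc'] * 10:
   acc   gpu  acc_x10
0   91  A100      910
1   43  V100      430
2   20    T4      200
3   99    T4      990
4   28  A100      280
5   58    T4      580
6   65  A100      650
7   23  V100      230
8   75    T4      750
group by gpu: max(acc_x10), sum(acc):
      acc_x10  acc
gpu               
A100      910  184
T4        990  252
V100      430   66
Reading off the value at row 'A100', column 'acc_x10', we get 910.

910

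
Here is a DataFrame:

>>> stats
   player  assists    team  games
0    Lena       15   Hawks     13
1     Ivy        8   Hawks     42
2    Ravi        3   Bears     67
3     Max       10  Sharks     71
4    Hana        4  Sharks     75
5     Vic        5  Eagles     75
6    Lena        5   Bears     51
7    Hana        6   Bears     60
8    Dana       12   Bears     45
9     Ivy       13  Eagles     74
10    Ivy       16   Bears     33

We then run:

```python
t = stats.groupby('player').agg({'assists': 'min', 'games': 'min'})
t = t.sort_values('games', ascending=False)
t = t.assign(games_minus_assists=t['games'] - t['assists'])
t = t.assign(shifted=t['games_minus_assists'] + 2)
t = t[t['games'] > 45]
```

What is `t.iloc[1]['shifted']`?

group by player: min(assists), min(games):
        assists  games
player                
Dana         12     45
Hana          4     60
Ivy           8     33
Lena          5     13
Max          10     71
Ravi          3     67
Vic           5     75
sort by games descending:
        assists  games
player                
Vic           5     75
Max          10     71
Ravi          3     67
Hana          4     60
Dana         12     45
Ivy           8     33
Lena          5     13
add column games_minus_assists = t['games'] - t['assists']:
        assists  games  games_minus_assists
player                                     
Vic           5     75                   70
Max          10     71                   61
Ravi          3     67                   64
Hana          4     60                   56
Dana         12     45                   33
Ivy           8     33                   25
Lena          5     13                    8
add column shifted = t['games_minus_assists'] + 2:
        assists  games  games_minus_assists  shifted
player                                              
Vic           5     75                   70       72
Max          10     71                   61       63
Ravi          3     67                   64       66
Hana          4     60                   56       58
Dana         12     45                   33       35
Ivy           8     33                   25       27
Lena          5     13                    8       10
filter rows where games > 45:
        assists  games  games_minus_assists  shifted
player                                              
Vic           5     75                   70       72
Max          10     71                   61       63
Ravi          3     67                   64       66
Hana          4     60                   56       58
So iloc[1]['shifted'] = 63.

63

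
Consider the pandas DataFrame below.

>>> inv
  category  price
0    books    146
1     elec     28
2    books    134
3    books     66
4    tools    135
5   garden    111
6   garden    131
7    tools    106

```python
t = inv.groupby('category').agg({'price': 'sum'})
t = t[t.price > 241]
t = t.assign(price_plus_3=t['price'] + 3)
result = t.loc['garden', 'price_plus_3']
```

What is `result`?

group by category, sum of price:
          price
category       
books       346
elec         28
garden      242
tools       241
filter rows where price > 241:
          price
category       
books       346
garden      242
add column price_plus_3 = t['price'] + 3:
          price  price_plus_3
category                     
books       346           349
garden      242           245
value at row 'garden', column 'price_plus_3' → 245

245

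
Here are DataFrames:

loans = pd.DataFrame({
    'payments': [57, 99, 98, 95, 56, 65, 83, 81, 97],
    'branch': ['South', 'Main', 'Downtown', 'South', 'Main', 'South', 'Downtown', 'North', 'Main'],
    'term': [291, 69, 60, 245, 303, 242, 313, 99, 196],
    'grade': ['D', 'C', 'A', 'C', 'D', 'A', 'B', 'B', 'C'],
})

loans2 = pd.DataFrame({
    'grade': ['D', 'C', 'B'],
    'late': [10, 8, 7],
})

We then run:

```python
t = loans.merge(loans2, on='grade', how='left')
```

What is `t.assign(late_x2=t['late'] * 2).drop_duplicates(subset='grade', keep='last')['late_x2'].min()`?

14.0

merge on 'grade' (how='left') → 9 rows:
   payments    branch  term grade  late
0        57     South   291     D  10.0
1        99      Main    69     C   8.0
2        98  Downtown    60     A   NaN
3        95     South   245     C   8.0
4        56      Main   303     D  10.0
5        65     South   242     A   NaN
6        83  Downtown   313     B   7.0
7        81     North    99     B   7.0
8        97      Main   196     C   8.0
add column late_x2 = t['late'] * 2:
   payments    branch  term grade  late  late_x2
0        57     South   291     D  10.0     20.0
1        99      Main    69     C   8.0     16.0
2        98  Downtown    60     A   NaN      NaN
3        95     South   245     C   8.0     16.0
4        56      Main   303     D  10.0     20.0
5        65     South   242     A   NaN      NaN
6        83  Downtown   313     B   7.0     14.0
7        81     North    99     B   7.0     14.0
8        97      Main   196     C   8.0     16.0
drop duplicate grade (keep=last):
   payments branch  term grade  late  late_x2
4        56   Main   303     D  10.0     20.0
5        65  South   242     A   NaN      NaN
7        81  North    99     B   7.0     14.0
8        97   Main   196     C   8.0     16.0
Then the min of column 'late_x2': 14.0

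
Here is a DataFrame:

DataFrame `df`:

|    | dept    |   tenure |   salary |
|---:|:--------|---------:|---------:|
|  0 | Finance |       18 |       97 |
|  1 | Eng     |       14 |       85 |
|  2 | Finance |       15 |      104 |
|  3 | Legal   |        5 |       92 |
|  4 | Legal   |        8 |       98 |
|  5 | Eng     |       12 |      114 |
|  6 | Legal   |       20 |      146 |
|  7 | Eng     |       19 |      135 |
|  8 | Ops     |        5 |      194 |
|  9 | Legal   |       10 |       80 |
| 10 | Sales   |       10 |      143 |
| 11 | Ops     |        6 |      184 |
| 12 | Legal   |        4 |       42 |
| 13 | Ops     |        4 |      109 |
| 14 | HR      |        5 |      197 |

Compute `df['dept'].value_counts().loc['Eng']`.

3

value_counts of dept:
dept
Legal      5
Eng        3
Ops        3
Finance    2
Sales      1
HR         1
Name: count, dtype: int64
Finally, value at index 'Eng' = 3.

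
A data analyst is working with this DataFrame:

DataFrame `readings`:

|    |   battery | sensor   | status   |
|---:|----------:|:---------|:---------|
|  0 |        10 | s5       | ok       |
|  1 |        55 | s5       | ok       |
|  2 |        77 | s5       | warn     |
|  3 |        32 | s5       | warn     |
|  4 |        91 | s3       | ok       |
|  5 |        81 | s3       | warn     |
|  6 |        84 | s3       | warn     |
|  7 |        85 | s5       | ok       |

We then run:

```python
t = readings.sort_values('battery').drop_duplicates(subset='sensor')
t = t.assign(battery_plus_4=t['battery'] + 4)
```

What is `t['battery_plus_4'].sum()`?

sort by battery:
   battery sensor status
0       10     s5     ok
3       32     s5   warn
1       55     s5     ok
2       77     s5   warn
5       81     s3   warn
6       84     s3   warn
7       85     s5     ok
4       91     s3     ok
drop duplicate sensor (keep=first):
   battery sensor status
0       10     s5     ok
5       81     s3   warn
add column battery_plus_4 = t['battery'] + 4:
   battery sensor status  battery_plus_4
0       10     s5     ok              14
5       81     s3   warn              85
Taking the sum of column 'battery_plus_4' gives 99.

99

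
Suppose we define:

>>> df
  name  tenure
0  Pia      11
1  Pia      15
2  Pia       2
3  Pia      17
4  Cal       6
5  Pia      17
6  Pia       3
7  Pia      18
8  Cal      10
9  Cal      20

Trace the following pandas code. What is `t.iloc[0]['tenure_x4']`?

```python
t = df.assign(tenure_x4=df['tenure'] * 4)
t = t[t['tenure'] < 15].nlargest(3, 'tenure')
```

add column tenure_x4 = df['tenure'] * 4:
  name  tenure  tenure_x4
0  Pia      11         44
1  Pia      15         60
2  Pia       2          8
3  Pia      17         68
4  Cal       6         24
5  Pia      17         68
6  Pia       3         12
7  Pia      18         72
8  Cal      10         40
9  Cal      20         80
filter rows where tenure < 15:
  name  tenure  tenure_x4
0  Pia      11         44
2  Pia       2          8
4  Cal       6         24
6  Pia       3         12
8  Cal      10         40
take 3 rows with largest tenure:
  name  tenure  tenure_x4
0  Pia      11         44
8  Cal      10         40
4  Cal       6         24
The value at position 0, column 'tenure_x4' is 44.

44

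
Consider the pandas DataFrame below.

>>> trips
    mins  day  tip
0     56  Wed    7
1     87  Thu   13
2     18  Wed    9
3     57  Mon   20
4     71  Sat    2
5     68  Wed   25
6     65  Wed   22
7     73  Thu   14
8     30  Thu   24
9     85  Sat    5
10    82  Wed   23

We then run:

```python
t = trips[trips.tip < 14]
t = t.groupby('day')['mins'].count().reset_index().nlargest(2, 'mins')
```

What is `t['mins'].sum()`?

4

filter rows where tip < 14:
   mins  day  tip
0    56  Wed    7
1    87  Thu   13
2    18  Wed    9
4    71  Sat    2
9    85  Sat    5
group by day, count of mins:
day
Sat    2
Thu    1
Wed    2
Name: mins, dtype: int64
reset_index():
   day  mins
0  Sat     2
1  Thu     1
2  Wed     2
take 2 rows with largest mins:
   day  mins
0  Sat     2
2  Wed     2
Taking the sum of column 'mins' gives 4.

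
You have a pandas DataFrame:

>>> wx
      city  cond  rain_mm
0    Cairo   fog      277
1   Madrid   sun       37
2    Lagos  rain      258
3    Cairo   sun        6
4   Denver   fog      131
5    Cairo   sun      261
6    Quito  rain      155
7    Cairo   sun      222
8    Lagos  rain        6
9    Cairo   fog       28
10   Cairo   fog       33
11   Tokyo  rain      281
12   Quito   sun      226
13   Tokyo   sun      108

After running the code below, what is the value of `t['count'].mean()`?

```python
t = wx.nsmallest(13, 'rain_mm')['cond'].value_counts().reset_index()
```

4.33333333333

take 13 rows with smallest rain_mm:
      city  cond  rain_mm
3    Cairo   sun        6
8    Lagos  rain        6
9    Cairo   fog       28
10   Cairo   fog       33
1   Madrid   sun       37
13   Tokyo   sun      108
4   Denver   fog      131
6    Quito  rain      155
7    Cairo   sun      222
12   Quito   sun      226
2    Lagos  rain      258
5    Cairo   sun      261
0    Cairo   fog      277
value_counts of cond:
cond
sun     6
fog     4
rain    3
Name: count, dtype: int64
reset_index():
   cond  count
0   sun      6
1   fog      4
2  rain      3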